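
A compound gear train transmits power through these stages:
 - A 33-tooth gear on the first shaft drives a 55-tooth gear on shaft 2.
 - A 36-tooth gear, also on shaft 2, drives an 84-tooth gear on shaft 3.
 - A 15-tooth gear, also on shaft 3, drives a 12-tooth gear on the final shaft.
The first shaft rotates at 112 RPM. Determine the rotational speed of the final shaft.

36 RPM

the first shaft → shaft 2 (gear mesh, 55/33): 112 ÷ 1.6667 = 67.2 RPM
shaft 2 → shaft 3 (gear mesh, 84/36): 67.2 ÷ 2.3333 = 28.8 RPM
shaft 3 → the final shaft (gear mesh, 12/15): 28.8 ÷ 0.8 = 36 RPM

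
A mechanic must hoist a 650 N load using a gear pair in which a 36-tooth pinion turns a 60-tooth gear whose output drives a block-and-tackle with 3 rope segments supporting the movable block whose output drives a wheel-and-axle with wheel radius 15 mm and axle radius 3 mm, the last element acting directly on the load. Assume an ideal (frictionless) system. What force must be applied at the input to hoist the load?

26 N

Gear pair MA = 60/36 = 1.6667.
Block-and-tackle MA = number of supporting rope parts = 3.
Wheel-and-axle MA = R/r = 15/3 = 5.
Combined ideal MA = 1.6667 × 3 × 5 = 25.
Effort = load / MA = 650 / 25 = 26 N.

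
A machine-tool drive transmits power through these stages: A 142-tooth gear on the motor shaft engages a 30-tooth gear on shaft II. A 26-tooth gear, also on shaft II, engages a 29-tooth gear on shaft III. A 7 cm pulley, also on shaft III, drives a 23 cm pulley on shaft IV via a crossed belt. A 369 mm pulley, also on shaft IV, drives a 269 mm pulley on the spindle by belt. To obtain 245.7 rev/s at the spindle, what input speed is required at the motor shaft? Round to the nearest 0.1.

138.7 rev/s

Overall ratio R = 0.21127 × 1.1154 × 3.2857 × 0.729 = 0.56443.
Required input speed = output speed × R = 245.7 × 0.56443 = 138.68 rev/s.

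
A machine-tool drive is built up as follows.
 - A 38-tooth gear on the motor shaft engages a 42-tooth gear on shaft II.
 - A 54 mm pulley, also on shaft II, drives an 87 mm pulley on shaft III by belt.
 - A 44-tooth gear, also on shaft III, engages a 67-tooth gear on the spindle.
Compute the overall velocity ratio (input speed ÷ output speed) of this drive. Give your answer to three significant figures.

2.71

Each stage contributes driven/driver: gear mesh 42/38 = 1.1053, belt 87/54 = 1.6111, gear mesh 67/44 = 1.5227.
Overall: 1.1053 × 1.6111 × 1.5227 = 2.7115.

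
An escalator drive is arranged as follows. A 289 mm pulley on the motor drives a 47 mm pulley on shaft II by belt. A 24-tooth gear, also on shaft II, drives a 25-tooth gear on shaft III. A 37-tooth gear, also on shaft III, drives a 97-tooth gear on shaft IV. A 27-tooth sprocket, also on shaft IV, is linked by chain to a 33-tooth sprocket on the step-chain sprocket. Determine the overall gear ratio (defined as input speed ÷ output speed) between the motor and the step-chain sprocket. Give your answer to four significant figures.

0.5428

Each stage contributes driven/driver: belt 47/289 = 0.16263, gear mesh 25/24 = 1.0417, gear mesh 97/37 = 2.6216, chain 33/27 = 1.2222.
Overall: 0.16263 × 1.0417 × 2.6216 × 1.2222 = 0.54281.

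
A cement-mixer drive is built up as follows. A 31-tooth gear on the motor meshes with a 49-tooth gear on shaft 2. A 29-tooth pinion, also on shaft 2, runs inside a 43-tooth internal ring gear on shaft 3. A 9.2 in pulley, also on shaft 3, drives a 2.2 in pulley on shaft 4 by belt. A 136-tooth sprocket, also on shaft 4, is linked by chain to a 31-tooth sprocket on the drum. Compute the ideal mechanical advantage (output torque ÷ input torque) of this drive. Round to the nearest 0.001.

0.128

Each stage contributes driven/driver: gear mesh 49/31 = 1.5806, internal gear 43/29 = 1.4828, belt 2.2/9.2 = 0.23913, chain 31/136 = 0.22794.
Overall: 1.5806 × 1.4828 × 0.23913 × 0.22794 = 0.12775.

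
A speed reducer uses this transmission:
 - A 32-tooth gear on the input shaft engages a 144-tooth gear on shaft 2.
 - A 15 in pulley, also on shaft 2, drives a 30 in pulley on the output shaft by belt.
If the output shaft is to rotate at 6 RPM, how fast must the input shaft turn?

Overall ratio R = 4.5 × 2 = 9.
Required input speed = output speed × R = 6 × 9 = 54 RPM.

54 RPM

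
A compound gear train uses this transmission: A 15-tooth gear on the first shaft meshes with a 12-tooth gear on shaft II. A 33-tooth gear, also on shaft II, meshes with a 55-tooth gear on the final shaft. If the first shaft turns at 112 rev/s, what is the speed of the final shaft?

84 rev/s

Gear mesh: ratio = 12/15 = 0.8, so shaft II turns at 112 / 0.8 = 140 rev/s.
Gear mesh: ratio = 55/33 = 1.6667, so the final shaft turns at 140 / 1.6667 = 84 rev/s.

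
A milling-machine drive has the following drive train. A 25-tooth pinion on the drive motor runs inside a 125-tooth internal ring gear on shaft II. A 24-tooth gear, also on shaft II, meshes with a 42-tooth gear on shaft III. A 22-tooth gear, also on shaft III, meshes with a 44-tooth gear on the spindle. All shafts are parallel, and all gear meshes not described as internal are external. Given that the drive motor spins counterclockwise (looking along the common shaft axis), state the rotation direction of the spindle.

counterclockwise

the drive motor → shaft II: internal mesh, same direction → CCW.
shaft II → shaft III: external mesh, 1 reversal → CW.
shaft III → the spindle: external mesh, 1 reversal → CCW.
2 reversals in total — an even number — so the spindle turns the same way as the drive motor.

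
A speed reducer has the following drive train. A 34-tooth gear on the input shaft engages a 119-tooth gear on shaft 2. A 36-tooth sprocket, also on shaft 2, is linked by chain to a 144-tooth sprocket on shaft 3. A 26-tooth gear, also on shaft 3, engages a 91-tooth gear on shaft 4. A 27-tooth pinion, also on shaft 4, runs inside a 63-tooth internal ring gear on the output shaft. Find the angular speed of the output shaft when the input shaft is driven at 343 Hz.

Gear mesh: ratio = 119/34 = 3.5, so shaft 2 turns at 343 / 3.5 = 98 Hz.
Chain: ratio = 144/36 = 4, so shaft 3 turns at 98 / 4 = 24.5 Hz.
Gear mesh: ratio = 91/26 = 3.5, so shaft 4 turns at 24.5 / 3.5 = 7 Hz.
Internal gear: ratio = 63/27 = 2.3333, so the output shaft turns at 7 / 2.3333 = 3 Hz.

3 Hz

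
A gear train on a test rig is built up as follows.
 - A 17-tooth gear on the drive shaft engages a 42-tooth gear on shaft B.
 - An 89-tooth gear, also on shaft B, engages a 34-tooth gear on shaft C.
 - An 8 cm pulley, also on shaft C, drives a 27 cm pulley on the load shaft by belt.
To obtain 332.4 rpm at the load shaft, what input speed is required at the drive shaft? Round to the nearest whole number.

1059 rpm

Overall ratio R = 2.4706 × 0.38202 × 3.375 = 3.1854.
Required input speed = output speed × R = 332.4 × 3.1854 = 1058.8 rpm.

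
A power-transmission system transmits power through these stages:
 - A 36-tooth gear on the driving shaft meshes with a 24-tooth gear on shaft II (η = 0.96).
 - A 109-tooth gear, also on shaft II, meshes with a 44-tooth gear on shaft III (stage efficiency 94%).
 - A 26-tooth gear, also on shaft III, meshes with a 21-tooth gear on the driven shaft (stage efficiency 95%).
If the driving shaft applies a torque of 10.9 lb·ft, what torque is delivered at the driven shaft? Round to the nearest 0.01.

2.03 lb·ft

After the gear mesh (24/36): 10.9 × 0.66667 × 0.96 = 6.976 lb·ft
After the gear mesh (44/109): 6.976 × 0.40367 × 0.94 = 2.647 lb·ft
After the gear mesh (21/26): 2.647 × 0.80769 × 0.95 = 2.0311 lb·ft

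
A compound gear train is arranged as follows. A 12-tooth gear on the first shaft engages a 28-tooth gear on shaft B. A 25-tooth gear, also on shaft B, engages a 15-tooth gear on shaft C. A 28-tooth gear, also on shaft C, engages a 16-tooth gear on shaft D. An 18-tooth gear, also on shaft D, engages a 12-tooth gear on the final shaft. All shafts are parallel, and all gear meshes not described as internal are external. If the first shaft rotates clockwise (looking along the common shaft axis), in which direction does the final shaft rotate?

clockwise

the first shaft → shaft B: external mesh, 1 reversal → CCW.
shaft B → shaft C: external mesh, 1 reversal → CW.
shaft C → shaft D: external mesh, 1 reversal → CCW.
shaft D → the final shaft: external mesh, 1 reversal → CW.
4 reversals in total — an even number — so the final shaft turns the same way as the first shaft.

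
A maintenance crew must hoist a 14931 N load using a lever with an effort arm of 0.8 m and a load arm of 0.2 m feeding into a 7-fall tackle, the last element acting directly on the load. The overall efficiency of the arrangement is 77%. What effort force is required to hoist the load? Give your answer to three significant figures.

693 N

Lever MA = effort arm / load arm = 0.8/0.2 = 4.
Block-and-tackle MA = number of supporting rope parts = 7.
Combined ideal MA = 4 × 7 = 28.
Actual MA = 28 × 0.77 = 21.56.
Effort = load / actual MA = 14931 / 21.56 = 692.53 N.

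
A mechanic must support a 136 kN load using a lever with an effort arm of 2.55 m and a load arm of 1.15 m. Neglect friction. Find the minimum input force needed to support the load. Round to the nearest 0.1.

Lever MA = effort arm / load arm = 2.55/1.15 = 2.2174.
Effort = load / MA = 136 / 2.2174 = 61.333 kN.

61.3 kN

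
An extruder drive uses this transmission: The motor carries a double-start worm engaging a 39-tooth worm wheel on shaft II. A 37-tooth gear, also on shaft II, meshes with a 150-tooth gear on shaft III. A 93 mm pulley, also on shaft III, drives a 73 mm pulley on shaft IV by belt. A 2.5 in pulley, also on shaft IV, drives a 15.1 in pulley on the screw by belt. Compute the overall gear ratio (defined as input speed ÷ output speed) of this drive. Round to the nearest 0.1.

374.8

Each stage contributes driven/driver: worm 39/2 = 19.5, gear mesh 150/37 = 4.0541, belt 73/93 = 0.78495, belt 15.1/2.5 = 6.04.
Overall: 19.5 × 4.0541 × 0.78495 × 6.04 = 374.8.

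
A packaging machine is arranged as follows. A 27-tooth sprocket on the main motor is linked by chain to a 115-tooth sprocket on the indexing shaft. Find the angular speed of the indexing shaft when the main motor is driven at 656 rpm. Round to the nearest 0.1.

the main motor → the indexing shaft (chain, 115/27): 656 ÷ 4.2593 = 154.02 rpm

154.0 rpm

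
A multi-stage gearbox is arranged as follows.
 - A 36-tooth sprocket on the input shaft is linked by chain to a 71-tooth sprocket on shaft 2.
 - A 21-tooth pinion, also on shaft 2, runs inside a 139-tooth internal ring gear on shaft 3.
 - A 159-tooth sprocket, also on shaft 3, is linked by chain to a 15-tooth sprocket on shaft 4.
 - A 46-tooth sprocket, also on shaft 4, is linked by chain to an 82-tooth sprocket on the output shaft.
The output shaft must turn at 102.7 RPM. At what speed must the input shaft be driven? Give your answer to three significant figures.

225 RPM

Overall ratio R = 1.9722 × 6.619 × 0.09434 × 1.7826 = 2.1953.
Required input speed = output speed × R = 102.7 × 2.1953 = 225.46 RPM.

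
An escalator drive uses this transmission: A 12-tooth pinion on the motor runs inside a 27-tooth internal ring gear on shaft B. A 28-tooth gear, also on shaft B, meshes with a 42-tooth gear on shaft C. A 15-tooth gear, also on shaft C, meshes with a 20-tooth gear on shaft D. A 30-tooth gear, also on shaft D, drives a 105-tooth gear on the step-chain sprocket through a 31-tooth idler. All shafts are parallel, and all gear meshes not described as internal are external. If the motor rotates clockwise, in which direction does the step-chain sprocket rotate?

the motor → shaft B: internal mesh, same direction → CW.
shaft B → shaft C: external mesh, 1 reversal → CCW.
shaft C → shaft D: external mesh, 1 reversal → CW.
shaft D → the step-chain sprocket: driver → idler → driven is 2 external meshes, 2 reversals → CW.
4 reversals in total — an even number — so the step-chain sprocket turns the same way as the motor.

clockwise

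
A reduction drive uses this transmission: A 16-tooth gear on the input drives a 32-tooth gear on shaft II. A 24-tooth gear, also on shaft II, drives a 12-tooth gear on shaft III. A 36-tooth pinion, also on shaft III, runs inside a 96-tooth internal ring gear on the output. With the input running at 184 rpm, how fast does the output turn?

the input → shaft II (gear mesh, 32/16): 184 ÷ 2 = 92 rpm
shaft II → shaft III (gear mesh, 12/24): 92 ÷ 0.5 = 184 rpm
shaft III → the output (internal gear, 96/36): 184 ÷ 2.6667 = 69 rpm

69 rpm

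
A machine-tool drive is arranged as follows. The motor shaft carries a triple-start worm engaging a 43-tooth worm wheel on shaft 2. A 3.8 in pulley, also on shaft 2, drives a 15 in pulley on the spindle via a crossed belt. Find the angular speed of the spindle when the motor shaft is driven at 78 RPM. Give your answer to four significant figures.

1.379 RPM

worm 43/3 = 14.333 → 78/14.333 = 5.4419 RPM
belt 15/3.8 = 3.9474 → 5.4419/3.9474 = 1.3786 RPM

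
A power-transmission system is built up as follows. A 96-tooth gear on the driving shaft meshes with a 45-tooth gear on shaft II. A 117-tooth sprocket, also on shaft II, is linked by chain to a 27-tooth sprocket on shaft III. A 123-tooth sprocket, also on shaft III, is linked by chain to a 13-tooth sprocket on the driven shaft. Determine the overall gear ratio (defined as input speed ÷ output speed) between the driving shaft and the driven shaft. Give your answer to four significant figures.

Each stage contributes driven/driver: gear mesh 45/96 = 0.46875, chain 27/117 = 0.23077, chain 13/123 = 0.10569.
Overall: 0.46875 × 0.23077 × 0.10569 = 0.011433.

0.01143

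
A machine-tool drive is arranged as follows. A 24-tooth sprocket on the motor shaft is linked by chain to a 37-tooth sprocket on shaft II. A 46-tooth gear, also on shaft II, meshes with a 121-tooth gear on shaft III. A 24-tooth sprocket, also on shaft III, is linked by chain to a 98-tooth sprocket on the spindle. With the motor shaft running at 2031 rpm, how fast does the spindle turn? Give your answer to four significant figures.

122.7 rpm

chain 37/24 = 1.5417 → 2031/1.5417 = 1317.4 rpm
gear mesh 121/46 = 2.6304 → 1317.4/2.6304 = 500.83 rpm
chain 98/24 = 4.0833 → 500.83/4.0833 = 122.65 rpm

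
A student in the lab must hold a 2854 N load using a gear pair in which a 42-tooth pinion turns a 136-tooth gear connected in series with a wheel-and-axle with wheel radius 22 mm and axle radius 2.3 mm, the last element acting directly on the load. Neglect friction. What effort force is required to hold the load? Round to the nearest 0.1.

92.1 N

Gear pair MA = 136/42 = 3.2381.
Wheel-and-axle MA = R/r = 22/2.3 = 9.5652.
Combined ideal MA = 3.2381 × 9.5652 = 30.973.
Effort = load / MA = 2854 / 30.973 = 92.145 N.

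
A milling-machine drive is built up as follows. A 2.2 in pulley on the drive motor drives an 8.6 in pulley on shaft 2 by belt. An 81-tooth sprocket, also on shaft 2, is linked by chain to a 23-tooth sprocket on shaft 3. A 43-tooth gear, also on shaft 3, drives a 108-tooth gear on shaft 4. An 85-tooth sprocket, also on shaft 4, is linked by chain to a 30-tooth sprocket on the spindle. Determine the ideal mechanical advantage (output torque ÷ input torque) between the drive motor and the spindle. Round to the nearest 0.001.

0.984

Each stage contributes driven/driver: belt 8.6/2.2 = 3.9091, chain 23/81 = 0.28395, gear mesh 108/43 = 2.5116, chain 30/85 = 0.35294.
Overall: 3.9091 × 0.28395 × 2.5116 × 0.35294 = 0.98396.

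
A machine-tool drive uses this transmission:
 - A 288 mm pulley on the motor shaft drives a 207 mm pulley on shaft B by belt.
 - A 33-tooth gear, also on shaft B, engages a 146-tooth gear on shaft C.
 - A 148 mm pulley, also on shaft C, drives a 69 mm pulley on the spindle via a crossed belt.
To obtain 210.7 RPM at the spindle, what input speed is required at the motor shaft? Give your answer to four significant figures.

312.4 RPM

Overall ratio R = 0.71875 × 4.4242 × 0.46622 = 1.4825.
Required input speed = output speed × R = 210.7 × 1.4825 = 312.37 RPM.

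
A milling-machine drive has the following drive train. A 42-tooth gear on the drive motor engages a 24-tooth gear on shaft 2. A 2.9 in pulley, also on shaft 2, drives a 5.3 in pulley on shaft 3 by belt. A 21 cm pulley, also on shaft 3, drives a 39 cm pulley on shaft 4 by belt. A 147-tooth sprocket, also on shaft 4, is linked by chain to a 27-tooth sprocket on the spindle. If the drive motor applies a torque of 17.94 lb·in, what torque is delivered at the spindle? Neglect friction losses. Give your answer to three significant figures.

Gear mesh: ratio = 24/42 = 0.57143; torque at shaft 2 = 17.94 × 0.57143 = 10.251 lb·in.
Belt: ratio = 5.3/2.9 = 1.8276; torque at shaft 3 = 10.251 × 1.8276 = 18.735 lb·in.
Belt: ratio = 39/21 = 1.8571; torque at shaft 4 = 18.735 × 1.8571 = 34.794 lb·in.
Chain: ratio = 27/147 = 0.18367; torque at the spindle = 34.794 × 0.18367 = 6.3908 lb·in.

6.39 lb·in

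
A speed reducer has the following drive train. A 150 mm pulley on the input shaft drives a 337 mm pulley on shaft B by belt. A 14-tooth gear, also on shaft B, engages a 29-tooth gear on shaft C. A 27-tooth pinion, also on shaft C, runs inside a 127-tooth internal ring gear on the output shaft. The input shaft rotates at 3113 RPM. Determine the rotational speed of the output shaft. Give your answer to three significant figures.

142 RPM

Belt: ratio = 337/150 = 2.2467, so shaft B turns at 3113 / 2.2467 = 1385.6 RPM.
Gear mesh: ratio = 29/14 = 2.0714, so shaft C turns at 1385.6 / 2.0714 = 668.91 RPM.
Internal gear: ratio = 127/27 = 4.7037, so the output shaft turns at 668.91 / 4.7037 = 142.21 RPM.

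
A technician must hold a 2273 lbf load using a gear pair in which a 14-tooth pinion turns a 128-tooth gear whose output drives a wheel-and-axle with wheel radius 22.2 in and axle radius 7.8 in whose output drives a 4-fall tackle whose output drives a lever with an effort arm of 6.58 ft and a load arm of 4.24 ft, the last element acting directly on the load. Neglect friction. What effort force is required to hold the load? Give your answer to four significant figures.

Gear pair MA = 128/14 = 9.1429.
Wheel-and-axle MA = R/r = 22.2/7.8 = 2.8462.
Block-and-tackle MA = number of supporting rope parts = 4.
Lever MA = effort arm / load arm = 6.58/4.24 = 1.5519.
Combined ideal MA = 9.1429 × 2.8462 × 4 × 1.5519 = 161.53.
Effort = load / MA = 2273 / 161.53 = 14.071 lbf.

14.07 lbf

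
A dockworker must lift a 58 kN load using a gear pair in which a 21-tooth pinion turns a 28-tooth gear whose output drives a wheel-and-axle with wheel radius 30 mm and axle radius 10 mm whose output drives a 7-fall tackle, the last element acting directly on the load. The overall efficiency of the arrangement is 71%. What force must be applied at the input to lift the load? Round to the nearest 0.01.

Gear pair MA = 28/21 = 1.3333.
Wheel-and-axle MA = R/r = 30/10 = 3.
Block-and-tackle MA = number of supporting rope parts = 7.
Combined ideal MA = 1.3333 × 3 × 7 = 28.
Actual MA = 28 × 0.71 = 19.88.
Effort = load / actual MA = 58 / 19.88 = 2.9175 kN.

2.92 kN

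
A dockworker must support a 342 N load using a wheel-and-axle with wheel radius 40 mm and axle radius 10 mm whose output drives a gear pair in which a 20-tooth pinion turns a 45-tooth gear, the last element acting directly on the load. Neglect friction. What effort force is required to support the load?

38 N

Wheel-and-axle MA = R/r = 40/10 = 4.
Gear pair MA = 45/20 = 2.25.
Combined ideal MA = 4 × 2.25 = 9.
Effort = load / MA = 342 / 9 = 38 N.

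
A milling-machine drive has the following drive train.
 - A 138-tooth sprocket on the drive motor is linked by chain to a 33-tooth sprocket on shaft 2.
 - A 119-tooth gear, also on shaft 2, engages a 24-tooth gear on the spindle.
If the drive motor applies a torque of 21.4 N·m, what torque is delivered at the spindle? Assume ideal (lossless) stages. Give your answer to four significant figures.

1.032 N·m

After the chain (33/138): 21.4 × 0.23913 = 5.1174 N·m
After the gear mesh (24/119): 5.1174 × 0.20168 = 1.0321 N·m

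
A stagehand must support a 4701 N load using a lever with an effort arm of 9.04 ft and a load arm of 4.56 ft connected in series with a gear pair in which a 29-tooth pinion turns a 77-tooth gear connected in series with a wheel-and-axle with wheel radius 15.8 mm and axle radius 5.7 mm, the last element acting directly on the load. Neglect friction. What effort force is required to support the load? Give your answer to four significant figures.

Lever MA = effort arm / load arm = 9.04/4.56 = 1.9825.
Gear pair MA = 77/29 = 2.6552.
Wheel-and-axle MA = R/r = 15.8/5.7 = 2.7719.
Combined ideal MA = 1.9825 × 2.6552 × 2.7719 = 14.591.
Effort = load / MA = 4701 / 14.591 = 322.19 N.

322.2 N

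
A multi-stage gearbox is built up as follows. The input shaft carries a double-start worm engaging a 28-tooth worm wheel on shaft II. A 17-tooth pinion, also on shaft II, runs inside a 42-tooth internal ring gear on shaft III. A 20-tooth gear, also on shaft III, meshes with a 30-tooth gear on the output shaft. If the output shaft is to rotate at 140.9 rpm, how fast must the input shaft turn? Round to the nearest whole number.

Overall ratio R = 14 × 2.4706 × 1.5 = 51.882.
Required input speed = output speed × R = 140.9 × 51.882 = 7310.2 rpm.

7310 rpm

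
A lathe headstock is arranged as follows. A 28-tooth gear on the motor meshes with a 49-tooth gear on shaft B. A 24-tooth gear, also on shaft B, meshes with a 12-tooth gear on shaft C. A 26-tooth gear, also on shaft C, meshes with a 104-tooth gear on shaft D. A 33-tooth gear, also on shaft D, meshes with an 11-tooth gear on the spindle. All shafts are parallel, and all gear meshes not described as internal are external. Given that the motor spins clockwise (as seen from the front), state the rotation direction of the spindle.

clockwise

the motor → shaft B: external mesh, 1 reversal → CCW.
shaft B → shaft C: external mesh, 1 reversal → CW.
shaft C → shaft D: external mesh, 1 reversal → CCW.
shaft D → the spindle: external mesh, 1 reversal → CW.
4 reversals in total — an even number — so the spindle turns the same way as the motor.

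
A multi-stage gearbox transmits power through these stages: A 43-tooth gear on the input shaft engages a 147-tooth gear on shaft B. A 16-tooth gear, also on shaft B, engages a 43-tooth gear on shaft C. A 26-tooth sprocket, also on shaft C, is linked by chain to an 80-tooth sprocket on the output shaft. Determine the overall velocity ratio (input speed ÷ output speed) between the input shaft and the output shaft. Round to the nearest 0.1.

28.3

Each stage contributes driven/driver: gear mesh 147/43 = 3.4186, gear mesh 43/16 = 2.6875, chain 80/26 = 3.0769.
Overall: 3.4186 × 2.6875 × 3.0769 = 28.269.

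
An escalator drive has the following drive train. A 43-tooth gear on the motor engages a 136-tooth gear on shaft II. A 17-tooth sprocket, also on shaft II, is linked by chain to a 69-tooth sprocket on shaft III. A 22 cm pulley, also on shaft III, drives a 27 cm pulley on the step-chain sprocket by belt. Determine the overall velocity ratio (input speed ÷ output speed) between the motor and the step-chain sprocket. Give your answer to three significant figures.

15.8

Each stage contributes driven/driver: gear mesh 136/43 = 3.1628, chain 69/17 = 4.0588, belt 27/22 = 1.2273.
Overall: 3.1628 × 4.0588 × 1.2273 = 15.755.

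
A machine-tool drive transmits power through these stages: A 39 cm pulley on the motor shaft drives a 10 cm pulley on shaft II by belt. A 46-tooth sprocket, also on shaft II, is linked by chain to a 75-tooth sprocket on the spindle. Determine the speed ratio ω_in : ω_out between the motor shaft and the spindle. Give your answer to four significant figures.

0.4181

Each stage contributes driven/driver: belt 10/39 = 0.25641, chain 75/46 = 1.6304.
Overall: 0.25641 × 1.6304 = 0.41806.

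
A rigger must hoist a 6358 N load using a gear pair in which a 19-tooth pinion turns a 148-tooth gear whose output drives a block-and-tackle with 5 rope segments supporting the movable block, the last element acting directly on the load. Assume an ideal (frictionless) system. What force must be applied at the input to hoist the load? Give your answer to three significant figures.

163 N

Gear pair MA = 148/19 = 7.7895.
Block-and-tackle MA = number of supporting rope parts = 5.
Combined ideal MA = 7.7895 × 5 = 38.947.
Effort = load / MA = 6358 / 38.947 = 163.25 N.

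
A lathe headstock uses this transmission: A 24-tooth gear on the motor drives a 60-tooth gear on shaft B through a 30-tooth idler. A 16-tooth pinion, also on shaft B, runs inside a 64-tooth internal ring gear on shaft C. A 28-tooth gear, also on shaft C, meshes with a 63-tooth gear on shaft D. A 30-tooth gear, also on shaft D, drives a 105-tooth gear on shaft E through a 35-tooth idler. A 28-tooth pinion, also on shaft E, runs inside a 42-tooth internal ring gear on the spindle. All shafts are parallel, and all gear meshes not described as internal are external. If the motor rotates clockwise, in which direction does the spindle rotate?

anticlockwise

the motor → shaft B: driver → idler → driven is 2 external meshes, 2 reversals → CW.
shaft B → shaft C: internal mesh, same direction → CW.
shaft C → shaft D: external mesh, 1 reversal → CCW.
shaft D → shaft E: driver → idler → driven is 2 external meshes, 2 reversals → CCW.
shaft E → the spindle: internal mesh, same direction → CCW.
5 reversals in total — an odd number — so the spindle turns opposite to the motor.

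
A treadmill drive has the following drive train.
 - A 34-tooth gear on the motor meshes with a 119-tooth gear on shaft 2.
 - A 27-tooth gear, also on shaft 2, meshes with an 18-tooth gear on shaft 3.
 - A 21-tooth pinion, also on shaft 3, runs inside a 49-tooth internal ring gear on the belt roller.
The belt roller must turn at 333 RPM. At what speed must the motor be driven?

1813 RPM

Overall ratio R = 3.5 × 0.66667 × 2.3333 = 5.4444.
Required input speed = output speed × R = 333 × 5.4444 = 1813 RPM.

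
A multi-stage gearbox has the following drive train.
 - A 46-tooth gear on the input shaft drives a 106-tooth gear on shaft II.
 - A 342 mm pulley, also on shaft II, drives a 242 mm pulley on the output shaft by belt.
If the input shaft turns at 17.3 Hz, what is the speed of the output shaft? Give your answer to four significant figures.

gear mesh 106/46 = 2.3043 → 17.3/2.3043 = 7.5075 Hz
belt 242/342 = 0.7076 → 7.5075/0.7076 = 10.61 Hz

10.61 Hz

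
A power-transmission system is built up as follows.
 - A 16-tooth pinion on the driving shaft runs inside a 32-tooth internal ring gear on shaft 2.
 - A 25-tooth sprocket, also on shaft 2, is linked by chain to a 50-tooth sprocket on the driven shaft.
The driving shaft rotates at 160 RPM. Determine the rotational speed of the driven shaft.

Internal gear: ratio = 32/16 = 2, so shaft 2 turns at 160 / 2 = 80 RPM.
Chain: ratio = 50/25 = 2, so the driven shaft turns at 80 / 2 = 40 RPM.

40 RPM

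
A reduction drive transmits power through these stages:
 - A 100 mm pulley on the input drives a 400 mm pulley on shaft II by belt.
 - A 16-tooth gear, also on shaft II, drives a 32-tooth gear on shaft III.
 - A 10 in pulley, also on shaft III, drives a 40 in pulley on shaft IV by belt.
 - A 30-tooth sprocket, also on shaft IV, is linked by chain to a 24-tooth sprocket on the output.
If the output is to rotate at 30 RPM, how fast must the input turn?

768 RPM

Overall ratio R = 4 × 2 × 4 × 0.8 = 25.6.
Required input speed = output speed × R = 30 × 25.6 = 768 RPM.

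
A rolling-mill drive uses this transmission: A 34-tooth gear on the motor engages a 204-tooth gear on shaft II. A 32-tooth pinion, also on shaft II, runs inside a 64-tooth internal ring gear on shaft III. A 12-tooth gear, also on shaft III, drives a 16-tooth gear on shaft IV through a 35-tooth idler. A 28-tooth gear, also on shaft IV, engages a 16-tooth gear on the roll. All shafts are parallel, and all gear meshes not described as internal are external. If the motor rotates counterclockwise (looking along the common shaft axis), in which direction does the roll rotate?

counterclockwise

the motor → shaft II: external mesh, 1 reversal → CW.
shaft II → shaft III: internal mesh, same direction → CW.
shaft III → shaft IV: driver → idler → driven is 2 external meshes, 2 reversals → CW.
shaft IV → the roll: external mesh, 1 reversal → CCW.
4 reversals in total — an even number — so the roll turns the same way as the motor.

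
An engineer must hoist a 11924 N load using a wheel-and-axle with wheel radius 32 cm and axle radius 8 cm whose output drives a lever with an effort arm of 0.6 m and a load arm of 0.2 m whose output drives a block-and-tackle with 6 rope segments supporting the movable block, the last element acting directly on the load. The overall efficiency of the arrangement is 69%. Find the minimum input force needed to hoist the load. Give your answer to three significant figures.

240 N

Wheel-and-axle MA = R/r = 32/8 = 4.
Lever MA = effort arm / load arm = 0.6/0.2 = 3.
Block-and-tackle MA = number of supporting rope parts = 6.
Combined ideal MA = 4 × 3 × 6 = 72.
Actual MA = 72 × 0.69 = 49.68.
Effort = load / actual MA = 11924 / 49.68 = 240.02 N.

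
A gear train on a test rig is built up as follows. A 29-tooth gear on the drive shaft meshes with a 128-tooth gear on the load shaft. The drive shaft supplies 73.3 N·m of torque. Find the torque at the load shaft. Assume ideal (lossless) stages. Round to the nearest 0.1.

323.5 N·m

Gear mesh: ratio = 128/29 = 4.4138; torque at the load shaft = 73.3 × 4.4138 = 323.53 N·m.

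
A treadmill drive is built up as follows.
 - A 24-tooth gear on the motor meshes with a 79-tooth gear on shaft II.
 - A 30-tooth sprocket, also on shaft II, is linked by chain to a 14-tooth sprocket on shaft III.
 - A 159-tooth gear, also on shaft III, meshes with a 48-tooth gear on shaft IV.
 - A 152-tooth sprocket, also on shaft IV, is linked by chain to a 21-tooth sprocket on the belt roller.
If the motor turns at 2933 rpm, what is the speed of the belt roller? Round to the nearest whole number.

45779 rpm

Gear mesh: ratio = 79/24 = 3.2917, so shaft II turns at 2933 / 3.2917 = 891.04 rpm.
Chain: ratio = 14/30 = 0.46667, so shaft III turns at 891.04 / 0.46667 = 1909.4 rpm.
Gear mesh: ratio = 48/159 = 0.30189, so shaft IV turns at 1909.4 / 0.30189 = 6324.8 rpm.
Chain: ratio = 21/152 = 0.13816, so the belt roller turns at 6324.8 / 0.13816 = 45779 rpm.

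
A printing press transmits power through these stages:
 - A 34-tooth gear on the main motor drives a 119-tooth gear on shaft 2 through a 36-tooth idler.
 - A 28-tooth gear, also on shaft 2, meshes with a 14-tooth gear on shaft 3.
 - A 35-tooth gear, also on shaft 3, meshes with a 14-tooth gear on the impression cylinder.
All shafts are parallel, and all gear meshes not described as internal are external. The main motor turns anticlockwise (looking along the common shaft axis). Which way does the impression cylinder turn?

anticlockwise

the main motor → shaft 2: driver → idler → driven is 2 external meshes, 2 reversals → CCW.
shaft 2 → shaft 3: external mesh, 1 reversal → CW.
shaft 3 → the impression cylinder: external mesh, 1 reversal → CCW.
4 reversals in total — an even number — so the impression cylinder turns the same way as the main motor.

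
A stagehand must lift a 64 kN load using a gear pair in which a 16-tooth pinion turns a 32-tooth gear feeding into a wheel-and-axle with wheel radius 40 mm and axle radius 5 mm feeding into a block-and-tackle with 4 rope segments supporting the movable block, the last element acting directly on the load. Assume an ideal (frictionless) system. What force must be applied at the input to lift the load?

1 kN

Gear pair MA = 32/16 = 2.
Wheel-and-axle MA = R/r = 40/5 = 8.
Block-and-tackle MA = number of supporting rope parts = 4.
Combined ideal MA = 2 × 8 × 4 = 64.
Effort = load / MA = 64 / 64 = 1 kN.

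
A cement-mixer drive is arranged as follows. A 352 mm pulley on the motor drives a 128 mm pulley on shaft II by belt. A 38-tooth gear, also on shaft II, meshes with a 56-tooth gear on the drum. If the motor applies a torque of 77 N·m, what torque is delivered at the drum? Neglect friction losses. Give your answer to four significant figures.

belt 128/352 = 0.36364 → τ = 77·0.36364 = 28 N·m
gear mesh 56/38 = 1.4737 → τ = 28·1.4737 = 41.263 N·m

41.26 N·m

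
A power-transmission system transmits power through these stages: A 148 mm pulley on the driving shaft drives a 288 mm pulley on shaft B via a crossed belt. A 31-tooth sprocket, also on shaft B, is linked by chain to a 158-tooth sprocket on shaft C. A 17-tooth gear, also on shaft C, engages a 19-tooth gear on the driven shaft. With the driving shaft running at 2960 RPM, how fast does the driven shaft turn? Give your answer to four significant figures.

Belt: ratio = 288/148 = 1.9459, so shaft B turns at 2960 / 1.9459 = 1521.1 RPM.
Chain: ratio = 158/31 = 5.0968, so shaft C turns at 1521.1 / 5.0968 = 298.45 RPM.
Gear mesh: ratio = 19/17 = 1.1176, so the driven shaft turns at 298.45 / 1.1176 = 267.03 RPM.

267.0 RPM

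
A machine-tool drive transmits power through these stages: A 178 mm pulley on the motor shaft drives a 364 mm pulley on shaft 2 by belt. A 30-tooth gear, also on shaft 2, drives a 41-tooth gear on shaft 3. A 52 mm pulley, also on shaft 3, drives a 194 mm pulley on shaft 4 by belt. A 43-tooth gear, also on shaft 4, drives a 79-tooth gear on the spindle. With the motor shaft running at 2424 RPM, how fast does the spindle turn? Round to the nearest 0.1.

126.5 RPM

belt 364/178 = 2.0449 → 2424/2.0449 = 1185.4 RPM
gear mesh 41/30 = 1.3667 → 1185.4/1.3667 = 867.34 RPM
belt 194/52 = 3.7308 → 867.34/3.7308 = 232.48 RPM
gear mesh 79/43 = 1.8372 → 232.48/1.8372 = 126.54 RPM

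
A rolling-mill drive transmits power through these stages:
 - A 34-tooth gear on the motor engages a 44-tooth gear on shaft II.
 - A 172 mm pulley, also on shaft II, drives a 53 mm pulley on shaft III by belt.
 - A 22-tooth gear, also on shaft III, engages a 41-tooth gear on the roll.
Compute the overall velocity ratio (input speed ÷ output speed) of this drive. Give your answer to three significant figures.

Each stage contributes driven/driver: gear mesh 44/34 = 1.2941, belt 53/172 = 0.30814, gear mesh 41/22 = 1.8636.
Overall: 1.2941 × 0.30814 × 1.8636 = 0.74316.

0.743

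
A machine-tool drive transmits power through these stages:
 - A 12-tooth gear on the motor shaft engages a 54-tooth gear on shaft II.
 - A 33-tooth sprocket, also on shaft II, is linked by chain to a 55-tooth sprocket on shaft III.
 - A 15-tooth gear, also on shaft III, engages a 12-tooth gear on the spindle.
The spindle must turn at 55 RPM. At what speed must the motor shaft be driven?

Overall ratio R = 4.5 × 1.6667 × 0.8 = 6.
Required input speed = output speed × R = 55 × 6 = 330 RPM.

330 RPM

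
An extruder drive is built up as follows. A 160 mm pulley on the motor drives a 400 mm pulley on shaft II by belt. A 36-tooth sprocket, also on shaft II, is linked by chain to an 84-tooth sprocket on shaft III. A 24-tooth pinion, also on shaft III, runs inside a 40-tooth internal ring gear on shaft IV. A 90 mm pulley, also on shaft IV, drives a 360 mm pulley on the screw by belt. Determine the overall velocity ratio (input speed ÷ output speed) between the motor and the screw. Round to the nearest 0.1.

Each stage contributes driven/driver: belt 400/160 = 2.5, chain 84/36 = 2.3333, internal gear 40/24 = 1.6667, belt 360/90 = 4.
Overall: 2.5 × 2.3333 × 1.6667 × 4 = 38.889.

38.9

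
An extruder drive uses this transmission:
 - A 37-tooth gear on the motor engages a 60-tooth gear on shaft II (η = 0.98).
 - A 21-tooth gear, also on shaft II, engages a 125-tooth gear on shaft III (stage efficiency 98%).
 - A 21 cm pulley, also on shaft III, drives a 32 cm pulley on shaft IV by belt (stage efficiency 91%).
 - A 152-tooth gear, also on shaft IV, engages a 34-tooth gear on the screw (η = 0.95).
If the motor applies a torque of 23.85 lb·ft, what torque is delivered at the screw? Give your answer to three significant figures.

65.1 lb·ft

Gear mesh: ratio = 60/37 = 1.6216; torque at shaft II = 23.85 × 1.6216 × 0.98 = 37.902 lb·ft.
Gear mesh: ratio = 125/21 = 5.9524; torque at shaft III = 37.902 × 5.9524 × 0.98 = 221.1 lb·ft.
Belt: ratio = 32/21 = 1.5238; torque at shaft IV = 221.1 × 1.5238 × 0.91 = 306.59 lb·ft.
Gear mesh: ratio = 34/152 = 0.22368; torque at the screw = 306.59 × 0.22368 × 0.95 = 65.15 lb·ft.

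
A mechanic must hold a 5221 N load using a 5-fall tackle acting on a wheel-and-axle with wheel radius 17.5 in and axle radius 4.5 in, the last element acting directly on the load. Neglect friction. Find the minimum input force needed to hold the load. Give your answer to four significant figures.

268.5 N

Block-and-tackle MA = number of supporting rope parts = 5.
Wheel-and-axle MA = R/r = 17.5/4.5 = 3.8889.
Combined ideal MA = 5 × 3.8889 = 19.444.
Effort = load / MA = 5221 / 19.444 = 268.51 N.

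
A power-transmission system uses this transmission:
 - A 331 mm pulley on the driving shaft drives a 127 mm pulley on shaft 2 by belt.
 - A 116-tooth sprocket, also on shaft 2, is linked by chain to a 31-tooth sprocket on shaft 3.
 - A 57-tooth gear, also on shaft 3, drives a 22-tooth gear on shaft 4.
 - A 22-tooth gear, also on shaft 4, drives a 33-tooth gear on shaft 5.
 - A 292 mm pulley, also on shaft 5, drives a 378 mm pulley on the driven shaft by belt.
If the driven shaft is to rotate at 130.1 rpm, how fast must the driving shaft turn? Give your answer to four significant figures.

9.998 rpm

Overall ratio R = 0.38369 × 0.26724 × 0.38596 × 1.5 × 1.2945 = 0.076847.
Required input speed = output speed × R = 130.1 × 0.076847 = 9.9978 rpm.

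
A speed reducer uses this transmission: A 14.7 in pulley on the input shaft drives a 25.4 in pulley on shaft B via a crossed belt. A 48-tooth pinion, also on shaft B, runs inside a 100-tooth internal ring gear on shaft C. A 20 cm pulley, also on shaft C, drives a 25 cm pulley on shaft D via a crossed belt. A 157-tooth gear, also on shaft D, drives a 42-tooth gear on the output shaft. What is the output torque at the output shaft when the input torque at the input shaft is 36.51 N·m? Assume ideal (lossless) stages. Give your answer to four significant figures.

After the belt (25.4/14.7): 36.51 × 1.7279 = 63.085 N·m
After the internal gear (100/48): 63.085 × 2.0833 = 131.43 N·m
After the belt (25/20): 131.43 × 1.25 = 164.28 N·m
After the gear mesh (42/157): 164.28 × 0.26752 = 43.949 N·m

43.95 N·m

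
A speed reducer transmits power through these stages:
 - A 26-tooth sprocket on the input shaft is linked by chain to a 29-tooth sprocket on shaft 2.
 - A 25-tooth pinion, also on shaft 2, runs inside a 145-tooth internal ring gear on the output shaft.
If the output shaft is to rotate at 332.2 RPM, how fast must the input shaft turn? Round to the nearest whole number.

Overall ratio R = 1.1154 × 5.8 = 6.4692.
Required input speed = output speed × R = 332.2 × 6.4692 = 2149.1 RPM.

2149 RPM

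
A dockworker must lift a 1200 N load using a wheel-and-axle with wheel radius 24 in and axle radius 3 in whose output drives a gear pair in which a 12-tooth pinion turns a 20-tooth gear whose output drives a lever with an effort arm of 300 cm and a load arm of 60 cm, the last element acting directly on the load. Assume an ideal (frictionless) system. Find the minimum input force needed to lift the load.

18 N

Wheel-and-axle MA = R/r = 24/3 = 8.
Gear pair MA = 20/12 = 1.6667.
Lever MA = effort arm / load arm = 300/60 = 5.
Combined ideal MA = 8 × 1.6667 × 5 = 66.667.
Effort = load / MA = 1200 / 66.667 = 18 N.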